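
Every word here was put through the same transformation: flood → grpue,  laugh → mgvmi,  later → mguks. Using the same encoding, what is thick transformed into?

The shifts repeat in a cycle of length 2: positions 0,1,… shift by +1, +6, then the pattern repeats.
On thick: t+1=u, h+6=n, i+1=j, c+6=i, k+1=l.

unjil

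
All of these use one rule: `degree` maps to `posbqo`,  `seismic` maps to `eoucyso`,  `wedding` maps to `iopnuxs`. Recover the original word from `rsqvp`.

field

Shifts by position in degree: pos 0: d→p (+12), pos 1: e→o (+10), pos 2: g→s (+12), pos 3: r→b (+10) — repeating every 2. The shifts repeat in a cycle of length 2: positions 0,1,… shift by +12, +10, then the pattern repeats.
Undoing it on rsqvp: r−12=f, s−10=i, q−12=e, v−10=l, p−12=d.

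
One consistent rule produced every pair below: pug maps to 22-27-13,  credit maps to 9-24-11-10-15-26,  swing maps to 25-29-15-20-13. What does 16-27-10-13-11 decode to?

judge

p is letter #16 and maps to 22: an offset of 6. Letters become their 1-based position plus 6 (so a→7, b→8, …).
Undoing it on 16-27-10-13-11: 16→(16−6)÷1=10=j, 27→(27−6)÷1=21=u, 10→(10−6)÷1=4=d, 13→(13−6)÷1=7=g, 11→(11−6)÷1=5=e.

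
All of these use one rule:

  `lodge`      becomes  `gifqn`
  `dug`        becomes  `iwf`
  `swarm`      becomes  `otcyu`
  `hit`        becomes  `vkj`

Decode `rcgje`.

The output letters match the input read backwards, each shifted +2: lodge reversed is egdol. The word is reversed, then every letter is shifted forward by 2.
Decoding rcgje: shift back: r−2=p, c−2=a, g−2=e, j−2=h, e−2=c → paehc; then reverse → cheap.

cheap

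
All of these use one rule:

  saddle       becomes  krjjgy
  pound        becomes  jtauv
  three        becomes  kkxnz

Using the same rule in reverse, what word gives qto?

ink

Read the word backwards and shift each letter +6.
Decoding qto: shift back: q−6=k, t−6=n, o−6=i → kni; then reverse → ink.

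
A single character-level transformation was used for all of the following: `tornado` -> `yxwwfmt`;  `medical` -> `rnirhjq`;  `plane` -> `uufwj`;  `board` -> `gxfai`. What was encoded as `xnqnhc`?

select

Shifts by position in tornado: pos 0: t→y (+5), pos 1: o→x (+9), pos 2: r→w (+5), pos 3: n→w (+9) — repeating every 2. It's a Vigenère-style cipher with numeric key [5,9]: position i shifts by key[i mod 2].
Reversing it on xnqnhc: x−5=s, n−9=e, q−5=l, n−9=e, h−5=c, c−9=t.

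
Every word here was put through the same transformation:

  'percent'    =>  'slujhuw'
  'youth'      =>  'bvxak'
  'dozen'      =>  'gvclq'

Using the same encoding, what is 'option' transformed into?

rwwpru

Shifts by position in percent: pos 0: p→s (+3), pos 1: e→l (+7), pos 2: r→u (+3), pos 3: c→j (+7) — repeating every 2. The shifts repeat in a cycle of length 2: positions 0,1,… shift by +3, +7, then the pattern repeats.
On option: o+3=r, p+7=w, t+3=w, i+7=p, o+3=r, n+7=u.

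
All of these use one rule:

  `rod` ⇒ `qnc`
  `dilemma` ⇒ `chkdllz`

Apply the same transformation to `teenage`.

sddmzfd

Compare letters: r→q is +25, o→n is +25, d→c is +25 — a constant shift. This is a Caesar cipher with shift 25.
On teenage: t+25=s, e+25=d, e+25=d, n+25=m, a+25=z, g+25=f, e+25=d.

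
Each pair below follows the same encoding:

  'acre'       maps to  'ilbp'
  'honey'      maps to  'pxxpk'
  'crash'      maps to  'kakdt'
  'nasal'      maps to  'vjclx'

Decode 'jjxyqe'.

Letter i (0-indexed) is shifted by i+8, so successive shifts are 8, 9, 10, ….
Undoing it on jjxyqe: j−8=b, j−9=a, x−10=n, y−11=n, q−12=e, e−13=r.

banner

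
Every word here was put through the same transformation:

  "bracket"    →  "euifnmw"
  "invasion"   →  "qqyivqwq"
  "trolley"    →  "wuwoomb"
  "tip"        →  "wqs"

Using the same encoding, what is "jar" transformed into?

Two shifts are in play — +8 for a/e/i/o/u, +3 for every other letter.
On jar: j(cons)+3=m, a(vowel)+8=i, r(cons)+3=u.

miu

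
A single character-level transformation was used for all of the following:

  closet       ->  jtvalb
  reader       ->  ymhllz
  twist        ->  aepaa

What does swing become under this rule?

zepvn

A repeating key of period 2 is used — shifts +7, +8 over and over.
Applying it to swing: s+7=z, w+8=e, i+7=p, n+8=v, g+7=n.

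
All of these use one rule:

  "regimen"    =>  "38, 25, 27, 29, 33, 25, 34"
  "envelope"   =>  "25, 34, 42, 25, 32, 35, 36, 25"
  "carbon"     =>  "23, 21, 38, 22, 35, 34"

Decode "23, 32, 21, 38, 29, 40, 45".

The number is (letter's place in the alphabet, a=1) + 20.
Reversing it on 23, 32, 21, 38, 29, 40, 45: 23→(23−20)÷1=3=c, 32→(32−20)÷1=12=l, 21→(21−20)÷1=1=a, 38→(38−20)÷1=18=r, 29→(29−20)÷1=9=i, 40→(40−20)÷1=20=t, 45→(45−20)÷1=25=y.

clarity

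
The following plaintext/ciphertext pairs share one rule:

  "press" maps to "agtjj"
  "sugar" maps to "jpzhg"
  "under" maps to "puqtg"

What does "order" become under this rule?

p(15)→a(0) and r(17)→g(6) fit y≡3x+7 (mod 26); the inverse of 3 mod 26 is 9. This is an affine cipher: with a=0,…,z=25, each position x becomes (3x+7) mod 26.
On order: o(14)→3·14+7≡23=x; r(17)→3·17+7≡6=g; d(3)→3·3+7≡16=q; e(4)→3·4+7≡19=t; r(17)→3·17+7≡6=g (all mod 26).

xgqtg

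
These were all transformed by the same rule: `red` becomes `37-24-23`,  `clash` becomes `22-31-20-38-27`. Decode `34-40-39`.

out

r is letter #18 and maps to 37: an offset of 19. Each letter is replaced by its alphabet position (a=1..z=26) + 19.
Decoding 34-40-39: 34→(34−19)÷1=15=o, 40→(40−19)÷1=21=u, 39→(39−19)÷1=20=t.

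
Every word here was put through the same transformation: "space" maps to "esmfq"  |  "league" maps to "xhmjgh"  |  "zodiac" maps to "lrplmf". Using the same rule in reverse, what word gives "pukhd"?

dryer

The shifts repeat in a cycle of length 2: positions 0,1,… shift by +12, +3, then the pattern repeats.
Decoding pukhd: p−12=d, u−3=r, k−12=y, h−3=e, d−12=r.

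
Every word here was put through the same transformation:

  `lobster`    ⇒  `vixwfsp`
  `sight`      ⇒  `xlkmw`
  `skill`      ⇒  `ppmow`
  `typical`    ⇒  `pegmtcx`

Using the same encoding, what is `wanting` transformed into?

The output letters match the input read backwards, each shifted +4: lobster reversed is retsbol. Read the word backwards and shift each letter +4.
For wanting: reverse → gnitnaw; then shift: g+4=k, n+4=r, i+4=m, t+4=x, n+4=r, a+4=e, w+4=a.

krmxrea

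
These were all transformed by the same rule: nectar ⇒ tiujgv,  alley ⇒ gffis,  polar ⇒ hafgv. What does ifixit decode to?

eleven

Each letter's alphabet position (a=0..z=25) is mapped through 7·x+6 mod 26 — an affine cipher.
Reversing it on ifixit: i(8)→15·(8−6)≡4=e; f(5)→15·(5−6)≡11=l; i(8)→15·(8−6)≡4=e; x(23)→15·(23−6)≡21=v; i(8)→15·(8−6)≡4=e; t(19)→15·(19−6)≡13=n (all mod 26).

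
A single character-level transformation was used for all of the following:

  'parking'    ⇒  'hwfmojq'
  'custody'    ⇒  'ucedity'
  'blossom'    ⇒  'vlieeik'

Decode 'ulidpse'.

clothes

p(15)→h(7) and a(0)→w(22) fit y≡25x+22 (mod 26); the inverse of 25 mod 26 is 25. Each letter's alphabet position (a=0..z=25) is mapped through 25·x+22 mod 26 — an affine cipher.
Reversing it on ulidpse: u(20)→25·(20−22)≡2=c; l(11)→25·(11−22)≡11=l; i(8)→25·(8−22)≡14=o; d(3)→25·(3−22)≡19=t; p(15)→25·(15−22)≡7=h; s(18)→25·(18−22)≡4=e; e(4)→25·(4−22)≡18=s (all mod 26).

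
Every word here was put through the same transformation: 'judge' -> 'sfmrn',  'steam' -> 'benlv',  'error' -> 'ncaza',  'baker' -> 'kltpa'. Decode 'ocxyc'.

Shifts by position in judge: pos 0: j→s (+9), pos 1: u→f (+11), pos 2: d→m (+9), pos 3: g→r (+11) — repeating every 2. It's a Vigenère-style cipher with numeric key [9,11]: position i shifts by key[i mod 2].
Undoing it on ocxyc: o−9=f, c−11=r, x−9=o, y−11=n, c−9=t.

front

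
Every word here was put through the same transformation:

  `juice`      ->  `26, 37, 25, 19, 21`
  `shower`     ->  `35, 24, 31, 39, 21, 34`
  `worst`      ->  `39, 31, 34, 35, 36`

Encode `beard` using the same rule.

18, 21, 17, 34, 20

j is letter #10 and maps to 26: an offset of 16. Each letter is replaced by its alphabet position (a=1..z=26) + 16.
Applying it to beard: b=2→18, e=5→21, a=1→17, r=18→34, d=4→20.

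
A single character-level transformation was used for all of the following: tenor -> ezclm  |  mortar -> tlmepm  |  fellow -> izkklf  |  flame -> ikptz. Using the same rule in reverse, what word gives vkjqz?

slide

t(19)→e(4) and e(4)→z(25) fit y≡9x+15 (mod 26); the inverse of 9 mod 26 is 3. This is an affine cipher: with a=0,…,z=25, each position x becomes (9x+15) mod 26.
Decoding vkjqz: v(21)→3·(21−15)≡18=s; k(10)→3·(10−15)≡11=l; j(9)→3·(9−15)≡8=i; q(16)→3·(16−15)≡3=d; z(25)→3·(25−15)≡4=e (all mod 26).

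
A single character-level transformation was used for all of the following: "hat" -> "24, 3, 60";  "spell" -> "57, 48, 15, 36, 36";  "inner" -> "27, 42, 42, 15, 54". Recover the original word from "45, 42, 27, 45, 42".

h(#8)→24 and a(#1)→3: differences scale by 3, so n = 3·pos + 0. With a=1..z=26, the number is 3·pos.
Decoding 45, 42, 27, 45, 42: 45→(45−0)÷3=15=o, 42→(42−0)÷3=14=n, 27→(27−0)÷3=9=i, 45→(45−0)÷3=15=o, 42→(42−0)÷3=14=n.

onion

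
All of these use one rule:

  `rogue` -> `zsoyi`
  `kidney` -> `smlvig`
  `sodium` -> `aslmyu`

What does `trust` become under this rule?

The shift depends on letter class: consonant r→z is +8, but vowel o→s is +4. The rule splits by letter class: vowels +4, consonants +8.
For trust: t(cons)+8=b, r(cons)+8=z, u(vowel)+4=y, s(cons)+8=a, t(cons)+8=b.

bzyab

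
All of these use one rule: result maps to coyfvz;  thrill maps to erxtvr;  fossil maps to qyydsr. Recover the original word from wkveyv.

laptop

The shifts repeat in a cycle of length 3: positions 0,1,… shift by +11, +10, +6, then the pattern repeats.
Reversing it on wkveyv: w−11=l, k−10=a, v−6=p, e−11=t, y−10=o, v−6=p.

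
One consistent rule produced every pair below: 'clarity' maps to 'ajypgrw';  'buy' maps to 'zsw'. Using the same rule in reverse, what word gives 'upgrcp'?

writer

Compare letters: c→a is +24, l→j is +24, a→y is +24 — a constant shift. It's a constant shift of +24 (ROT24).
Reversing it on upgrcp: u−24=w, p−24=r, g−24=i, r−24=t, c−24=e, p−24=r.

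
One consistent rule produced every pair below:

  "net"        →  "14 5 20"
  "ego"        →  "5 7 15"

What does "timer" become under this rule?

n is letter #14 and maps to 14: an offset of 0. Each letter is replaced by its alphabet position (a=1, b=2, …, z=26).
For timer: t=20→20, i=9→9, m=13→13, e=5→5, r=18→18.

20 9 13 5 18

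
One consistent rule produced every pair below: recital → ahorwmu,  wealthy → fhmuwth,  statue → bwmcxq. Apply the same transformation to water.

Shifts by position in recital: pos 0: r→a (+9), pos 1: e→h (+3), pos 2: c→o (+12), pos 3: i→r (+9), pos 4: t→w (+3), pos 5: a→m (+12) — repeating every 3. The shifts repeat in a cycle of length 3: positions 0,1,… shift by +9, +3, +12, then the pattern repeats.
On water: w+9=f, a+3=d, t+12=f, e+9=n, r+3=u.

fdfnu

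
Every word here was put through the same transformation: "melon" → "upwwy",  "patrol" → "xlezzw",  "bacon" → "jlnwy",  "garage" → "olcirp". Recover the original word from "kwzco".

cloud

A repeating key of period 3 is used — shifts +8, +11, +11 over and over.
Undoing it on kwzco: k−8=c, w−11=l, z−11=o, c−8=u, o−11=d.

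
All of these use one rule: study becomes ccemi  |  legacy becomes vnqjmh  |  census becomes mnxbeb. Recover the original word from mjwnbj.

Shifts by position in study: pos 0: s→c (+10), pos 1: t→c (+9), pos 2: u→e (+10), pos 3: d→m (+9) — repeating every 2. A repeating key of period 2 is used — shifts +10, +9 over and over.
Undoing it on mjwnbj: m−10=c, j−9=a, w−10=m, n−9=e, b−10=r, j−9=a.

camera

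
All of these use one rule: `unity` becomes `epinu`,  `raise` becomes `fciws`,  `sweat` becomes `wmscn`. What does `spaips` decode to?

u(20)→e(4) and n(13)→p(15) fit y≡17x+2 (mod 26); the inverse of 17 mod 26 is 23. Treating letters as 0–25, the rule is x ↦ 17x + 2 (mod 26).
Reversing it on spaips: s(18)→23·(18−2)≡4=e; p(15)→23·(15−2)≡13=n; a(0)→23·(0−2)≡6=g; i(8)→23·(8−2)≡8=i; p(15)→23·(15−2)≡13=n; s(18)→23·(18−2)≡4=e (all mod 26).

engine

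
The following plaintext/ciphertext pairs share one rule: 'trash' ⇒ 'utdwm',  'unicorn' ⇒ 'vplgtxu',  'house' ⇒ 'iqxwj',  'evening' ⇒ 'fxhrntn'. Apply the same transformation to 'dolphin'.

eqotmou

In trash: t→u is +1, r→t is +2, a→d is +3, s→w is +4 — the shift increases by 1 each position. The shift increases by 1 at each position, starting from +1: 1, 2, 3, ….
For dolphin: d+1=e, o+2=q, l+3=o, p+4=t, h+5=m, i+6=o, n+7=u.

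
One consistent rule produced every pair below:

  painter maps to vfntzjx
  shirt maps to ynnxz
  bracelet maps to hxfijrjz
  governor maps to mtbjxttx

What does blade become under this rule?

hrfjj

Two shifts are in play — +5 for a/e/i/o/u, +6 for every other letter.
On blade: b(cons)+6=h, l(cons)+6=r, a(vowel)+5=f, d(cons)+6=j, e(vowel)+5=j.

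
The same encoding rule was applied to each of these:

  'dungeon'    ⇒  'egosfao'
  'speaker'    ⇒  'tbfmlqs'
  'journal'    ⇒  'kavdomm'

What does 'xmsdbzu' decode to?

It's a Vigenère-style cipher with numeric key [1,12]: position i shifts by key[i mod 2].
Undoing it on xmsdbzu: x−1=w, m−12=a, s−1=r, d−12=r, b−1=a, z−12=n, u−1=t.

warrant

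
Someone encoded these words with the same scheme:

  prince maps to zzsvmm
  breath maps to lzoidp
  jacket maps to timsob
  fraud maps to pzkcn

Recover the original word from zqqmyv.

Shifts by position in prince: pos 0: p→z (+10), pos 1: r→z (+8), pos 2: i→s (+10), pos 3: n→v (+8) — repeating every 2. The shifts repeat in a cycle of length 2: positions 0,1,… shift by +10, +8, then the pattern repeats.
Undoing it on zqqmyv: z−10=p, q−8=i, q−10=g, m−8=e, y−10=o, v−8=n.

pigeon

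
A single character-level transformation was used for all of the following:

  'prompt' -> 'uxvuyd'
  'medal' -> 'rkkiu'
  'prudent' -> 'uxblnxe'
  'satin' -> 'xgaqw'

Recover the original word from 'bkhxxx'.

In prompt: p→u is +5, r→x is +6, o→v is +7, m→u is +8 — the shift increases by 1 each position. The shift increases by 1 at each position, starting from +5: 5, 6, 7, ….
Reversing it on bkhxxx: b−5=w, k−6=e, h−7=a, x−8=p, x−9=o, x−10=n.

weapon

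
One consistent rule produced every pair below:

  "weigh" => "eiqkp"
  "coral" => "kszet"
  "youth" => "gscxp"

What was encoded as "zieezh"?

reward

Shifts by position in weigh: pos 0: w→e (+8), pos 1: e→i (+4), pos 2: i→q (+8), pos 3: g→k (+4) — repeating every 2. The shifts repeat in a cycle of length 2: positions 0,1,… shift by +8, +4, then the pattern repeats.
Undoing it on zieezh: z−8=r, i−4=e, e−8=w, e−4=a, z−8=r, h−4=d.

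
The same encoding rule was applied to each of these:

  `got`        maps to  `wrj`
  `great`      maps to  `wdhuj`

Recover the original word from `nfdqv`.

The output letters match the input read backwards, each shifted +3: got reversed is tog. The word is reversed, then every letter is shifted forward by 3.
Undoing it on nfdqv: shift back: n−3=k, f−3=c, d−3=a, q−3=n, v−3=s → kcans; then reverse → snack.

snack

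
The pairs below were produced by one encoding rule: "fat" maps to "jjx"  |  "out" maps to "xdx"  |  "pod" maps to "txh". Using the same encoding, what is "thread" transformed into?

xlvnjh

The shift depends on letter class: consonant f→j is +4, but vowel a→j is +9. Two shifts are in play — +9 for a/e/i/o/u, +4 for every other letter.
On thread: t(cons)+4=x, h(cons)+4=l, r(cons)+4=v, e(vowel)+9=n, a(vowel)+9=j, d(cons)+4=h.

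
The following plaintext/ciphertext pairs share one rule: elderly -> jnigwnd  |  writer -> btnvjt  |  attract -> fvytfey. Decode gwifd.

Shifts by position in elderly: pos 0: e→j (+5), pos 1: l→n (+2), pos 2: d→i (+5), pos 3: e→g (+2) — repeating every 2. A repeating key of period 2 is used — shifts +5, +2 over and over.
Reversing it on gwifd: g−5=b, w−2=u, i−5=d, f−2=d, d−5=y.

buddy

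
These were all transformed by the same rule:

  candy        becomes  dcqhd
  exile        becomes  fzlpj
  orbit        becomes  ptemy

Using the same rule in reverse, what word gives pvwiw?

In candy: c→d is +1, a→c is +2, n→q is +3, d→h is +4 — the shift increases by 1 each position. Letter i (0-indexed) is shifted by i+1, so successive shifts are 1, 2, 3, ….
Decoding pvwiw: p−1=o, v−2=t, w−3=t, i−4=e, w−5=r.

otter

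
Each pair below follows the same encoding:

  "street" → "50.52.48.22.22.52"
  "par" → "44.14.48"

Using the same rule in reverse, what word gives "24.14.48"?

The formula is n = 2×(alphabet index, a=1) + 12.
Reversing it on 24.14.48: 24→(24−12)÷2=6=f, 14→(14−12)÷2=1=a, 48→(48−12)÷2=18=r.

far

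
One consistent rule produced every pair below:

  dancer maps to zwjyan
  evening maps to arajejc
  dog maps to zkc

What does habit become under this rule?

dwxep

Compare letters: d→z is +22, a→w is +22, n→j is +22 — a constant shift. It's a constant shift of +22 (ROT22).
On habit: h+22=d, a+22=w, b+22=x, i+22=e, t+22=p.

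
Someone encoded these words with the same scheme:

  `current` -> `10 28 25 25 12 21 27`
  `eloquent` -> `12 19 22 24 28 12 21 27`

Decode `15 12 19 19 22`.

The number is (letter's place in the alphabet, a=1) + 7.
Decoding 15 12 19 19 22: 15→(15−7)÷1=8=h, 12→(12−7)÷1=5=e, 19→(19−7)÷1=12=l, 19→(19−7)÷1=12=l, 22→(22−7)÷1=15=o.

hello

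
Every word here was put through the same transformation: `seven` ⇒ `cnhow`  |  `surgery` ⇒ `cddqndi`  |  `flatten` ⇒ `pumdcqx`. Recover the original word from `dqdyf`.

Shifts by position in seven: pos 0: s→c (+10), pos 1: e→n (+9), pos 2: v→h (+12), pos 3: e→o (+10), pos 4: n→w (+9) — repeating every 3. The shifts repeat in a cycle of length 3: positions 0,1,… shift by +10, +9, +12, then the pattern repeats.
Undoing it on dqdyf: d−10=t, q−9=h, d−12=r, y−10=o, f−9=w.

throw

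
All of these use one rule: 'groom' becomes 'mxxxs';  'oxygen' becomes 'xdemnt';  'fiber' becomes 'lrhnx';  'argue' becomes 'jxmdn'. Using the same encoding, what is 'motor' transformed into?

The shift depends on letter class: consonant g→m is +6, but vowel o→x is +9. Two shifts are in play — +9 for a/e/i/o/u, +6 for every other letter.
Applying it to motor: m(cons)+6=s, o(vowel)+9=x, t(cons)+6=z, o(vowel)+9=x, r(cons)+6=x.

sxzxx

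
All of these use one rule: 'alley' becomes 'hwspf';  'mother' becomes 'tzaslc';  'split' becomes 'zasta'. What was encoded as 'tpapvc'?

Shifts by position in alley: pos 0: a→h (+7), pos 1: l→w (+11), pos 2: l→s (+7), pos 3: e→p (+11) — repeating every 2. A repeating key of period 2 is used — shifts +7, +11 over and over.
Reversing it on tpapvc: t−7=m, p−11=e, a−7=t, p−11=e, v−7=o, c−11=r.

meteor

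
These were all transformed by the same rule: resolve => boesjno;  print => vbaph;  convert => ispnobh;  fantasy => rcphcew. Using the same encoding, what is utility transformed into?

khajahw

r(17)→b(1) and e(4)→o(14) fit y≡3x+2 (mod 26); the inverse of 3 mod 26 is 9. Treating letters as 0–25, the rule is x ↦ 3x + 2 (mod 26).
Applying it to utility: u(20)→3·20+2≡10=k; t(19)→3·19+2≡7=h; i(8)→3·8+2≡0=a; l(11)→3·11+2≡9=j; i(8)→3·8+2≡0=a; t(19)→3·19+2≡7=h; y(24)→3·24+2≡22=w (all mod 26).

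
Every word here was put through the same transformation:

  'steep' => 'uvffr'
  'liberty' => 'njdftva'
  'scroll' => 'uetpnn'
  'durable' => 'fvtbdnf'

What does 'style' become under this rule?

uvanf

The shift depends on letter class: consonant s→u is +2, but vowel e→f is +1. Vowels shift forward by 1 and consonants shift forward by 2.
For style: s(cons)+2=u, t(cons)+2=v, y(cons)+2=a, l(cons)+2=n, e(vowel)+1=f.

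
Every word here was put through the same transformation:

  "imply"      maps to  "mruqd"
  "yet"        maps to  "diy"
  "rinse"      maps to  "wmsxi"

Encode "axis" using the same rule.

The shift depends on letter class: consonant m→r is +5, but vowel i→m is +4. The rule splits by letter class: vowels +4, consonants +5.
For axis: a(vowel)+4=e, x(cons)+5=c, i(vowel)+4=m, s(cons)+5=x.

ecmx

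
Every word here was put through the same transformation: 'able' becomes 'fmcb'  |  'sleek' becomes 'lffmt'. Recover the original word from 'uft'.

set

The output letters match the input read backwards, each shifted +1: able reversed is elba. Read the word backwards and shift each letter +1.
Decoding uft: shift back: u−1=t, f−1=e, t−1=s → tes; then reverse → set.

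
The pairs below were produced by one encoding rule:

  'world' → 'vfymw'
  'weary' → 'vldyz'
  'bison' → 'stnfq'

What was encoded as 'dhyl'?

w(22)→v(21) and o(14)→f(5) fit y≡15x+3 (mod 26); the inverse of 15 mod 26 is 7. Each letter's alphabet position (a=0..z=25) is mapped through 15·x+3 mod 26 — an affine cipher.
Reversing it on dhyl: d(3)→7·(3−3)≡0=a; h(7)→7·(7−3)≡2=c; y(24)→7·(24−3)≡17=r; l(11)→7·(11−3)≡4=e (all mod 26).

acre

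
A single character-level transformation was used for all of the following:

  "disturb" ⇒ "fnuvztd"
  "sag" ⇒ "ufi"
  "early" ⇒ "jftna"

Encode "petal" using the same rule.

rjvfn

The shift depends on letter class: consonant d→f is +2, but vowel i→n is +5. The rule splits by letter class: vowels +5, consonants +2.
For petal: p(cons)+2=r, e(vowel)+5=j, t(cons)+2=v, a(vowel)+5=f, l(cons)+2=n.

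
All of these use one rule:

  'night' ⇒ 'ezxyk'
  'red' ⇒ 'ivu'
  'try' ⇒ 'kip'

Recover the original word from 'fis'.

orb

Compare letters: n→e is +17, i→z is +17, g→x is +17 — a constant shift. Each letter is shifted forward by 17 in the alphabet (a Caesar shift of +17).
Undoing it on fis: f−17=o, i−17=r, s−17=b.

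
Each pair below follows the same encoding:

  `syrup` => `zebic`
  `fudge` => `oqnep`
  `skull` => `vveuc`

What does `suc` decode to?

The output letters match the input read backwards, each shifted +10: syrup reversed is purys. The word is reversed, then every letter is shifted forward by 10.
Undoing it on suc: shift back: s−10=i, u−10=k, c−10=s → iks; then reverse → ski.

ski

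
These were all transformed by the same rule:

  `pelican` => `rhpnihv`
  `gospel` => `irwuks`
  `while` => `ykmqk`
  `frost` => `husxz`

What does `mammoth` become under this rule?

In pelican: p→r is +2, e→h is +3, l→p is +4, i→n is +5 — the shift increases by 1 each position. Letter i (0-indexed) is shifted by i+2, so successive shifts are 2, 3, 4, ….
For mammoth: m+2=o, a+3=d, m+4=q, m+5=r, o+6=u, t+7=a, h+8=p.

odqruap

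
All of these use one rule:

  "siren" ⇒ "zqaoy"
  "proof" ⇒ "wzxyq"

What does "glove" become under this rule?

ntxfp

In siren: s→z is +7, i→q is +8, r→a is +9, e→o is +10 — the shift increases by 1 each position. The shift increases by 1 at each position, starting from +7: 7, 8, 9, ….
Applying it to glove: g+7=n, l+8=t, o+9=x, v+10=f, e+11=p.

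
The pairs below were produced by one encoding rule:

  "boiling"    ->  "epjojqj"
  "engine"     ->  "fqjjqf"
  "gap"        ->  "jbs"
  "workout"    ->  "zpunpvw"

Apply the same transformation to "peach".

Vowels shift forward by 1 and consonants shift forward by 3.
For peach: p(cons)+3=s, e(vowel)+1=f, a(vowel)+1=b, c(cons)+3=f, h(cons)+3=k.

sfbfk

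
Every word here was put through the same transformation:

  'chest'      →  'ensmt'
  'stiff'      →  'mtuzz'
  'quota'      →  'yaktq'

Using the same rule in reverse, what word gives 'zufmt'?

c(2)→e(4) and h(7)→n(13) fit y≡7x+16 (mod 26); the inverse of 7 mod 26 is 15. Treating letters as 0–25, the rule is x ↦ 7x + 16 (mod 26).
Reversing it on zufmt: z(25)→15·(25−16)≡5=f; u(20)→15·(20−16)≡8=i; f(5)→15·(5−16)≡17=r; m(12)→15·(12−16)≡18=s; t(19)→15·(19−16)≡19=t (all mod 26).

first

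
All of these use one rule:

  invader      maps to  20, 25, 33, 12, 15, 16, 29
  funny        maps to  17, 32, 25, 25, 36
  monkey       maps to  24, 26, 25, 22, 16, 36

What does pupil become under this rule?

27, 32, 27, 20, 23

i is letter #9 and maps to 20: an offset of 11. Letters become their 1-based position plus 11 (so a→12, b→13, …).
On pupil: p=16→27, u=21→32, p=16→27, i=9→20, l=12→23.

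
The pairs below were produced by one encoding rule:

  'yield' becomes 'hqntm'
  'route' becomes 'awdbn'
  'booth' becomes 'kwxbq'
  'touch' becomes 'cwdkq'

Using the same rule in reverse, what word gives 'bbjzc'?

start

The shifts repeat in a cycle of length 2: positions 0,1,… shift by +9, +8, then the pattern repeats.
Decoding bbjzc: b−9=s, b−8=t, j−9=a, z−8=r, c−9=t.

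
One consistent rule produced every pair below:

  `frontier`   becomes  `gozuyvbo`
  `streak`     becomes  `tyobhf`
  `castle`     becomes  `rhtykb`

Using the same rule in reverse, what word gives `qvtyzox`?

history

f(5)→g(6) and r(17)→o(14) fit y≡5x+7 (mod 26); the inverse of 5 mod 26 is 21. Treating letters as 0–25, the rule is x ↦ 5x + 7 (mod 26).
Undoing it on qvtyzox: q(16)→21·(16−7)≡7=h; v(21)→21·(21−7)≡8=i; t(19)→21·(19−7)≡18=s; y(24)→21·(24−7)≡19=t; z(25)→21·(25−7)≡14=o; o(14)→21·(14−7)≡17=r; x(23)→21·(23−7)≡24=y (all mod 26).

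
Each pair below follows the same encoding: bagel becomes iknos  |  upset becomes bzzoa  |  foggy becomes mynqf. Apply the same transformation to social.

zyjshv

Shifts by position in bagel: pos 0: b→i (+7), pos 1: a→k (+10), pos 2: g→n (+7), pos 3: e→o (+10) — repeating every 2. The shifts repeat in a cycle of length 2: positions 0,1,… shift by +7, +10, then the pattern repeats.
On social: s+7=z, o+10=y, c+7=j, i+10=s, a+7=h, l+10=v.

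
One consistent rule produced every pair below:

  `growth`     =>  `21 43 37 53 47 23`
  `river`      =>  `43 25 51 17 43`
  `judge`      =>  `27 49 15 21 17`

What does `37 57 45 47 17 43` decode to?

oyster

Each letter becomes 2×(its alphabet position, a=1..z=26) + 7.
Decoding 37 57 45 47 17 43: 37→(37−7)÷2=15=o, 57→(57−7)÷2=25=y, 45→(45−7)÷2=19=s, 47→(47−7)÷2=20=t, 17→(17−7)÷2=5=e, 43→(43−7)÷2=18=r.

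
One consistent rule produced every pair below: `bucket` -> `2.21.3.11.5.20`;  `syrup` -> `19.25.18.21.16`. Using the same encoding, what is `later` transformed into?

b is letter #2 and maps to 2: an offset of 0. Each letter is replaced by its alphabet position (a=1, b=2, …, z=26).
On later: l=12→12, a=1→1, t=20→20, e=5→5, r=18→18.

12.1.20.5.18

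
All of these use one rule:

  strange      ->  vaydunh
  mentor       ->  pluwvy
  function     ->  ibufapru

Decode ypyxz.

virus

Shifts by position in strange: pos 0: s→v (+3), pos 1: t→a (+7), pos 2: r→y (+7), pos 3: a→d (+3), pos 4: n→u (+7), pos 5: g→n (+7) — repeating every 3. It's a Vigenère-style cipher with numeric key [3,7,7]: position i shifts by key[i mod 3].
Decoding ypyxz: y−3=v, p−7=i, y−7=r, x−3=u, z−7=s.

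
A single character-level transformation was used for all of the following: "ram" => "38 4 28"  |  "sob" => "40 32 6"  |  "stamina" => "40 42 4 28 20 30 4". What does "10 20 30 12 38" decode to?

Each letter becomes 2×(its alphabet position, a=1..z=26) + 2.
Undoing it on 10 20 30 12 38: 10→(10−2)÷2=4=d, 20→(20−2)÷2=9=i, 30→(30−2)÷2=14=n, 12→(12−2)÷2=5=e, 38→(38−2)÷2=18=r.

diner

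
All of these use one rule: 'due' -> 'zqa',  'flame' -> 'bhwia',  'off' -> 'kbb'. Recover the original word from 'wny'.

arc

Compare letters: d→z is +22, u→q is +22, e→a is +22 — a constant shift. It's a constant shift of +22 (ROT22).
Reversing it on wny: w−22=a, n−22=r, y−22=c.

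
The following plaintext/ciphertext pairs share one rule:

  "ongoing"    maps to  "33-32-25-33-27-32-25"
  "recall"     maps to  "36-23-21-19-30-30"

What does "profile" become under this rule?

Letters become their 1-based position plus 18 (so a→19, b→20, …).
Applying it to profile: p=16→34, r=18→36, o=15→33, f=6→24, i=9→27, l=12→30, e=5→23.

34-36-33-24-27-30-23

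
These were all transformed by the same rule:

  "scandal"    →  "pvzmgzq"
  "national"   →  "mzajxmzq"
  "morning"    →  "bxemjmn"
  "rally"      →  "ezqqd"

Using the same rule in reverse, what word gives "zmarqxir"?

antelope

Treating letters as 0–25, the rule is x ↦ 11x + 25 (mod 26).
Decoding zmarqxir: z(25)→19·(25−25)≡0=a; m(12)→19·(12−25)≡13=n; a(0)→19·(0−25)≡19=t; r(17)→19·(17−25)≡4=e; q(16)→19·(16−25)≡11=l; x(23)→19·(23−25)≡14=o; i(8)→19·(8−25)≡15=p; r(17)→19·(17−25)≡4=e (all mod 26).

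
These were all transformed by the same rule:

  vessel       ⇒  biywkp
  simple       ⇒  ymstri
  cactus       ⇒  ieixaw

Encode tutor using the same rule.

zyzsx

Shifts by position in vessel: pos 0: v→b (+6), pos 1: e→i (+4), pos 2: s→y (+6), pos 3: s→w (+4) — repeating every 2. The shifts repeat in a cycle of length 2: positions 0,1,… shift by +6, +4, then the pattern repeats.
For tutor: t+6=z, u+4=y, t+6=z, o+4=s, r+6=x.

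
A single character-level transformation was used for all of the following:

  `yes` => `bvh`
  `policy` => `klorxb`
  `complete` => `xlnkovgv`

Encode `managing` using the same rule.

Each letter is replaced by its mirror in the alphabet: a↔z, b↔y, c↔x, and so on (the Atbash cipher).
Applying it to managing: m↔n, a↔z, n↔m, a↔z, g↔t, i↔r, n↔m, g↔t.

nzmztrmt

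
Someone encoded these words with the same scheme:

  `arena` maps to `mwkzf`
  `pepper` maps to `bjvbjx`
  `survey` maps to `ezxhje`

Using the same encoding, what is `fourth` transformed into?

rtadyn

A repeating key of period 3 is used — shifts +12, +5, +6 over and over.
For fourth: f+12=r, o+5=t, u+6=a, r+12=d, t+5=y, h+6=n.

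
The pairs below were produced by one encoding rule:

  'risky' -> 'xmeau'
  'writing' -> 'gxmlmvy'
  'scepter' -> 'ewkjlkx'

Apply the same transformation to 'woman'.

r(17)→x(23) and i(8)→m(12) fit y≡7x+8 (mod 26); the inverse of 7 mod 26 is 15. Treating letters as 0–25, the rule is x ↦ 7x + 8 (mod 26).
On woman: w(22)→7·22+8≡6=g; o(14)→7·14+8≡2=c; m(12)→7·12+8≡14=o; a(0)→7·0+8≡8=i; n(13)→7·13+8≡21=v (all mod 26).

gcoiv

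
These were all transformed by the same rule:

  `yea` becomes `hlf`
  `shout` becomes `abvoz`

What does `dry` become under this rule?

fyk

The output letters match the input read backwards, each shifted +7: yea reversed is aey. The word is reversed, then every letter is shifted forward by 7.
For dry: reverse → yrd; then shift: y+7=f, r+7=y, d+7=k.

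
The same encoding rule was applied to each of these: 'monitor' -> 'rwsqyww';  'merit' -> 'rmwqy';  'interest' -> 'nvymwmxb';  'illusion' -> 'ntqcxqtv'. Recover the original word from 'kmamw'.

Shifts by position in monitor: pos 0: m→r (+5), pos 1: o→w (+8), pos 2: n→s (+5), pos 3: i→q (+8) — repeating every 2. The shifts repeat in a cycle of length 2: positions 0,1,… shift by +5, +8, then the pattern repeats.
Undoing it on kmamw: k−5=f, m−8=e, a−5=v, m−8=e, w−5=r.

fever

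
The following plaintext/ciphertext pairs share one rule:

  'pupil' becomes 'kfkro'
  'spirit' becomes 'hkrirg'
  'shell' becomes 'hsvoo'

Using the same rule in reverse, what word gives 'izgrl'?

ratio

Each pair mirrors across the alphabet (p↔k, u↔f, p↔k): positions sum to 25. Each letter is replaced by its mirror in the alphabet: a↔z, b↔y, c↔x, and so on (the Atbash cipher).
Reversing it on izgrl: i↔r, z↔a, g↔t, r↔i, l↔o.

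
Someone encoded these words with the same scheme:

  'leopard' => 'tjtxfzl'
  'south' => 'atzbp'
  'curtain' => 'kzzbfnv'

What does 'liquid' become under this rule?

tnyznl

The shift depends on letter class: consonant l→t is +8, but vowel e→j is +5. Vowels shift forward by 5 and consonants shift forward by 8.
Applying it to liquid: l(cons)+8=t, i(vowel)+5=n, q(cons)+8=y, u(vowel)+5=z, i(vowel)+5=n, d(cons)+8=l.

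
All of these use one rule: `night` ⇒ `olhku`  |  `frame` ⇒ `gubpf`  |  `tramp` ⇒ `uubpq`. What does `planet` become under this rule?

It's a Vigenère-style cipher with numeric key [1,3]: position i shifts by key[i mod 2].
On planet: p+1=q, l+3=o, a+1=b, n+3=q, e+1=f, t+3=w.

qobqfw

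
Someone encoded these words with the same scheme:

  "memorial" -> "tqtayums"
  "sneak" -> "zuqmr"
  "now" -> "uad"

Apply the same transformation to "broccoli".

iyajjasu

The rule splits by letter class: vowels +12, consonants +7.
On broccoli: b(cons)+7=i, r(cons)+7=y, o(vowel)+12=a, c(cons)+7=j, c(cons)+7=j, o(vowel)+12=a, l(cons)+7=s, i(vowel)+12=u.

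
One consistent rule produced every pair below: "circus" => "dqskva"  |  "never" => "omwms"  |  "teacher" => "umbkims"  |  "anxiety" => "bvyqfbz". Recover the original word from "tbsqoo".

string

Shifts by position in circus: pos 0: c→d (+1), pos 1: i→q (+8), pos 2: r→s (+1), pos 3: c→k (+8) — repeating every 2. A repeating key of period 2 is used — shifts +1, +8 over and over.
Decoding tbsqoo: t−1=s, b−8=t, s−1=r, q−8=i, o−1=n, o−8=g.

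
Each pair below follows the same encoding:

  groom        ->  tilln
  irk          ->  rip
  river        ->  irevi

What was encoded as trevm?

given

Each letter is replaced by its mirror in the alphabet: a↔z, b↔y, c↔x, and so on (the Atbash cipher).
Reversing it on trevm: t↔g, r↔i, e↔v, v↔e, m↔n.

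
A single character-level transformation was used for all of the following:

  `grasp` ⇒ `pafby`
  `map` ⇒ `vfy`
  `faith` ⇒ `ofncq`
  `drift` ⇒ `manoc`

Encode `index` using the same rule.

The rule splits by letter class: vowels +5, consonants +9.
Applying it to index: i(vowel)+5=n, n(cons)+9=w, d(cons)+9=m, e(vowel)+5=j, x(cons)+9=g.

nwmjg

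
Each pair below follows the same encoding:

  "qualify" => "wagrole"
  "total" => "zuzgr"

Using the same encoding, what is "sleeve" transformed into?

It's a constant shift of +6 (ROT6).
On sleeve: s+6=y, l+6=r, e+6=k, e+6=k, v+6=b, e+6=k.

yrkkbk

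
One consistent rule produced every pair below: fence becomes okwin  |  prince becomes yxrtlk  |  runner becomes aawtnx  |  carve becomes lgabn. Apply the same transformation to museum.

The shifts repeat in a cycle of length 2: positions 0,1,… shift by +9, +6, then the pattern repeats.
For museum: m+9=v, u+6=a, s+9=b, e+6=k, u+9=d, m+6=s.

vabkds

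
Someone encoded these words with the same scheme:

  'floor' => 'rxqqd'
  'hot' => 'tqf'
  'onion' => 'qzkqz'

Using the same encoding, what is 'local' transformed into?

The shift depends on letter class: consonant f→r is +12, but vowel o→q is +2. Vowels shift forward by 2 and consonants shift forward by 12.
Applying it to local: l(cons)+12=x, o(vowel)+2=q, c(cons)+12=o, a(vowel)+2=c, l(cons)+12=x.

xqocx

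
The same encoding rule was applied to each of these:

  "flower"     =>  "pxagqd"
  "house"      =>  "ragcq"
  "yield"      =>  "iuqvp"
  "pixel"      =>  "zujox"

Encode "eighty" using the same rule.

ousrfk

It's a Vigenère-style cipher with numeric key [10,12,12]: position i shifts by key[i mod 3].
Applying it to eighty: e+10=o, i+12=u, g+12=s, h+10=r, t+12=f, y+12=k.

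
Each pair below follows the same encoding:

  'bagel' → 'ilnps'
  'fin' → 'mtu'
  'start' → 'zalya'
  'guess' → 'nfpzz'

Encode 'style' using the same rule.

The rule splits by letter class: vowels +11, consonants +7.
Applying it to style: s(cons)+7=z, t(cons)+7=a, y(cons)+7=f, l(cons)+7=s, e(vowel)+11=p.

zafsp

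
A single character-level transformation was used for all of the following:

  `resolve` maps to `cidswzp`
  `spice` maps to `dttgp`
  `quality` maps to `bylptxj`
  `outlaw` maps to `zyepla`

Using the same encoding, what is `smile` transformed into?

Shifts by position in resolve: pos 0: r→c (+11), pos 1: e→i (+4), pos 2: s→d (+11), pos 3: o→s (+4) — repeating every 2. A repeating key of period 2 is used — shifts +11, +4 over and over.
Applying it to smile: s+11=d, m+4=q, i+11=t, l+4=p, e+11=p.

dqtpp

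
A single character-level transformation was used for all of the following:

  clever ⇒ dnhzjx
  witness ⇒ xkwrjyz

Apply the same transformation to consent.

dqqwjta

In clever: c→d is +1, l→n is +2, e→h is +3, v→z is +4 — the shift increases by 1 each position. Each letter shifts forward by (position + 1), i.e. 1, 2, 3, … — the shift grows by one for each successive letter.
Applying it to consent: c+1=d, o+2=q, n+3=q, s+4=w, e+5=j, n+6=t, t+7=a.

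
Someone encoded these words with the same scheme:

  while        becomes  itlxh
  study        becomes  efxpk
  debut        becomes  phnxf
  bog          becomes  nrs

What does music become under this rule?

The shift depends on letter class: consonant w→i is +12, but vowel i→l is +3. Vowels shift forward by 3 and consonants shift forward by 12.
Applying it to music: m(cons)+12=y, u(vowel)+3=x, s(cons)+12=e, i(vowel)+3=l, c(cons)+12=o.

yxelo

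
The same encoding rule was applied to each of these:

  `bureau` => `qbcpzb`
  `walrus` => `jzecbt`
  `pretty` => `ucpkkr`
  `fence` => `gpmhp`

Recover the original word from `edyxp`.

lodge

b(1)→q(16) and u(20)→b(1) fit y≡17x+25 (mod 26); the inverse of 17 mod 26 is 23. This is an affine cipher: with a=0,…,z=25, each position x becomes (17x+25) mod 26.
Undoing it on edyxp: e(4)→23·(4−25)≡11=l; d(3)→23·(3−25)≡14=o; y(24)→23·(24−25)≡3=d; x(23)→23·(23−25)≡6=g; p(15)→23·(15−25)≡4=e (all mod 26).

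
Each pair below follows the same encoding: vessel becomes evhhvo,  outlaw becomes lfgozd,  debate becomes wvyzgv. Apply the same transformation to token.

glpvm

Each pair mirrors across the alphabet (v↔e, e↔v, s↔h): positions sum to 25. Letters are reflected about the middle of the alphabet (position → 25−position): Atbash.
On token: t↔g, o↔l, k↔p, e↔v, n↔m.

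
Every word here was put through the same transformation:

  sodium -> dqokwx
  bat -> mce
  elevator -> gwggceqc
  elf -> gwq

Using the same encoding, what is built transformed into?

mwkwe

The shift depends on letter class: consonant s→d is +11, but vowel o→q is +2. Vowels shift forward by 2 and consonants shift forward by 11.
Applying it to built: b(cons)+11=m, u(vowel)+2=w, i(vowel)+2=k, l(cons)+11=w, t(cons)+11=e.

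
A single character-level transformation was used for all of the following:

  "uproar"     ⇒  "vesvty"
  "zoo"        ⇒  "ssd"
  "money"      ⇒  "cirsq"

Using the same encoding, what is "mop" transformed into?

The output letters match the input read backwards, each shifted +4: uproar reversed is raorpu. The word is reversed, then every letter is shifted forward by 4.
On mop: reverse → pom; then shift: p+4=t, o+4=s, m+4=q.

tsq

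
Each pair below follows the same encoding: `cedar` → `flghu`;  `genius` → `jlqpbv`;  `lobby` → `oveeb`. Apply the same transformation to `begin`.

eljpq

The shift depends on letter class: consonant c→f is +3, but vowel e→l is +7. Vowels shift forward by 7 and consonants shift forward by 3.
On begin: b(cons)+3=e, e(vowel)+7=l, g(cons)+3=j, i(vowel)+7=p, n(cons)+3=q.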